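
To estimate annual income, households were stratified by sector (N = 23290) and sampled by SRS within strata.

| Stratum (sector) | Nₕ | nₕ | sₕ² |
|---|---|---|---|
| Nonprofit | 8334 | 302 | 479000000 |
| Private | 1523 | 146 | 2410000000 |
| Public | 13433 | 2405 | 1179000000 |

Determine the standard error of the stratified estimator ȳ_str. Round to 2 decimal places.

627.25

Var(ȳ_str) = Σₕ Wₕ²(1 − fₕ)sₕ²/nₕ with Wₕ = Nₕ/N, N = 23290.
Nonprofit: Wₕ = 0.35783598; term = 0.35783598²·(1 − 0.03623710)·479000000/302 = 195734.23.
Private: Wₕ = 0.06539287; term = 0.06539287²·(1 − 0.09586343)·2410000000/146 = 63820.331.
Public: Wₕ = 0.57677115; term = 0.57677115²·(1 − 0.17903670)·1179000000/2405 = 133884.26.
Sum = 393438.82.
SE = √(393438.82) = 627.25.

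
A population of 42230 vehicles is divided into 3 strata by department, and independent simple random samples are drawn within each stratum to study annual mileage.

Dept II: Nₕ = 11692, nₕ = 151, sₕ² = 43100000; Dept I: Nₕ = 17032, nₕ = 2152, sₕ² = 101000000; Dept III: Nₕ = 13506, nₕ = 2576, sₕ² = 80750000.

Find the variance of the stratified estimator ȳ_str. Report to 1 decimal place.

Var(ȳ_str) = Σₕ Wₕ²(1 − fₕ)sₕ²/nₕ with Wₕ = Nₕ/N, N = 42230.
Dept II: Wₕ = 0.27686479; term = 0.27686479²·(1 − 0.01291481)·43100000/151 = 21596.85.
Dept I: Wₕ = 0.40331518; term = 0.40331518²·(1 − 0.12635040)·101000000/2152 = 6669.6881.
Dept III: Wₕ = 0.31982003; term = 0.31982003²·(1 − 0.19073005)·80750000/2576 = 2594.7852.
Sum = 30861.323.

30861.3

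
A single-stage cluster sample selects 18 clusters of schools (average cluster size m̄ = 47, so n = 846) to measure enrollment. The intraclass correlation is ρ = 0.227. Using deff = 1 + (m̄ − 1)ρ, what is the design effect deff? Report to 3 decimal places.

11.442

deff = 1 + (47 − 1)·0.227 = 1 + 10.442 = 11.442.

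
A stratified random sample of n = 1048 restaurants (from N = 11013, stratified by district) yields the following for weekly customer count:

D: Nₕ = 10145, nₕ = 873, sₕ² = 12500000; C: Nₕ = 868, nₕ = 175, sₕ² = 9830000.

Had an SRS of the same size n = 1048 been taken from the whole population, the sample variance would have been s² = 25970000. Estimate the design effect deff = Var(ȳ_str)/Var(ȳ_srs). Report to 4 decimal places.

0.5077

Var(ȳ_str) = Σ Wₕ²(1−fₕ)sₕ²/nₕ with Wₕ = Nₕ/11013:
  D: (10145/11013)²·(1−873/10145)·12500000/873 = 11104.78
  C: (868/11013)²·(1−175/868)·9830000/175 = 278.58463
  → Var(ȳ_str) = 11383.365.
Var(ȳ_srs) = (1 − 1048/11013)·25970000/1048 = 22422.412.
deff = 11383.365 / 22422.412 = 0.5077.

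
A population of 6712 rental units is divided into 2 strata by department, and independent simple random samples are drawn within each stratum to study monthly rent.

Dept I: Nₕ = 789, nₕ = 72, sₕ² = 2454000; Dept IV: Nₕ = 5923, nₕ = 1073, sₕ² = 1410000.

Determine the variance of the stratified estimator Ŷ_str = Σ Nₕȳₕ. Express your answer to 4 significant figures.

5.703 × 10^10

Var(Ŷ_str) = Σₕ Nₕ²(1 − fₕ)sₕ²/nₕ.
Dept I: 789²·(1 − 72/789)·2454000/72 = 1.9281385 × 10^10.
Dept IV: 5923²·(1 − 1073/5923)·1410000/1073 = 3.7748775 × 10^10.
Sum = 5.703016 × 10^10.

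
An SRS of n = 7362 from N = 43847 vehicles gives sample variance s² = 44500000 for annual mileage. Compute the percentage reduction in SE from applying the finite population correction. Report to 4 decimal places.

8.7806

f = n/N = 7362/43847 = 0.16790202.
SE_no-fpc = √(s²/n) = 77.746724; SE_fpc = √((1−f)s²/n) = 70.920099.
Ratio = √(1−f) = 0.91219405. Reduction = 100·(1 − 0.91219405) = 8.7806%.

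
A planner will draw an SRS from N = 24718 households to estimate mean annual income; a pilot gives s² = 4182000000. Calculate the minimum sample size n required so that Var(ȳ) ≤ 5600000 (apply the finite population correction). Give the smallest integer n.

725

Without fpc, n₀ = s²/D = 4182000000/5600000 = 746.7857.
With fpc, (1 − n/N)·s²/n ≤ D requires n ≥ n₀/(1 + n₀/N) = 746.7857/(1 + 746.7857/24718) = 724.8853.
Rounding up, n = 725.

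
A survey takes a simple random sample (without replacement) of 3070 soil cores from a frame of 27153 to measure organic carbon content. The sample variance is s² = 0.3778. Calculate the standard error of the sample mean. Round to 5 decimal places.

Under SRS without replacement, Var(ȳ) = (1 − f)·s²/n with f = n/N = 3070/27153 = 0.11306301.
Var(ȳ) = (1 − 0.11306301)·0.3778/3070 = 0.88693699·1.2306189 × 10^-4 = 1.0914814 × 10^-4.
SE(ȳ) = √(1.0914814 × 10^-4) = 0.01045.

0.01045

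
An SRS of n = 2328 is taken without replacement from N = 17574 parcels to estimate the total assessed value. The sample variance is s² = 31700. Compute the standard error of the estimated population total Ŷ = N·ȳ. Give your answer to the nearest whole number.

60402

Var(Ŷ) = N²·Var(ȳ) = N²·(1 − n/N)·s²/n.
f = 2328/17574 = 0.13246842; Var(ȳ) = 0.86753158·31700/2328 = 11.813037.
Var(Ŷ) = 17574² · 11.813037 = 3.648403 × 10^9.
SE(Ŷ) = √(3.648403 × 10^9) = 60402.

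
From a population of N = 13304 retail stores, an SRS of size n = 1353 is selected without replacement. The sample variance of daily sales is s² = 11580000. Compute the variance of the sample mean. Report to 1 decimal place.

Under SRS without replacement, Var(ȳ) = (1 − f)·s²/n with f = n/N = 1353/13304 = 0.10169874.
Var(ȳ) = (1 − 0.10169874)·11580000/1353 = 0.89830126·8558.7583 = 7688.3434.

7688.3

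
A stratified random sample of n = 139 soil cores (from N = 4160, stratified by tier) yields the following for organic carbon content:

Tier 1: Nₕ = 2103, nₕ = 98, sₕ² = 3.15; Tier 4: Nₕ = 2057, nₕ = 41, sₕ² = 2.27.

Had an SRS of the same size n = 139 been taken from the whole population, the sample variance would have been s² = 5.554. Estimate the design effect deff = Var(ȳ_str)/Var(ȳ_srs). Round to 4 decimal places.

0.5463

Var(ȳ_str) = Σ Wₕ²(1−fₕ)sₕ²/nₕ with Wₕ = Nₕ/4160:
  Tier 1: (2103/4160)²·(1−98/2103)·3.15/98 = 0.0078316175
  Tier 4: (2057/4160)²·(1−41/2057)·2.27/41 = 0.013267227
  → Var(ȳ_str) = 0.021098845.
Var(ȳ_srs) = (1 − 139/4160)·5.554/139 = 0.038621738.
deff = 0.021098845 / 0.038621738 = 0.5463.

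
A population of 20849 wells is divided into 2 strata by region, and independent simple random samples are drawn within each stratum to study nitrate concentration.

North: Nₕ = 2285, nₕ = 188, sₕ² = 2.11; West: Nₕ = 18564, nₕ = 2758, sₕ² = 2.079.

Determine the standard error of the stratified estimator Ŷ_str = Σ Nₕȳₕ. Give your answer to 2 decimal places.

Var(Ŷ_str) = Σₕ Nₕ²(1 − fₕ)sₕ²/nₕ.
North: 2285²·(1 − 188/2285)·2.11/188 = 53778.569.
West: 18564²·(1 − 2758/18564)·2.079/2758 = 221184.03.
Sum = 274962.6.
SE = √(274962.6) = 524.37.

524.37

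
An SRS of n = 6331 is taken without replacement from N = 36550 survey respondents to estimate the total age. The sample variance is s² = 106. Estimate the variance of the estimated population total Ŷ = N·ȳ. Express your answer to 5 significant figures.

1.8493 × 10^7

Var(Ŷ) = N²·Var(ȳ) = N²·(1 − n/N)·s²/n.
f = 6331/36550 = 0.17321477; Var(ȳ) = 0.82678523·106/6331 = 0.013842874.
Var(Ŷ) = 36550² · 0.013842874 = 1.849273 × 10^7.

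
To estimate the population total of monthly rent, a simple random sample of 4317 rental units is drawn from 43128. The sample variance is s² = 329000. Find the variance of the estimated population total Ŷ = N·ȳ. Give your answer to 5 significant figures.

1.2756 × 10^11

Var(Ŷ) = N²·Var(ȳ) = N²·(1 − n/N)·s²/n.
f = 4317/43128 = 0.10009738; Var(ȳ) = 0.89990262·329000/4317 = 68.581876.
Var(Ŷ) = 43128² · 68.581876 = 1.2756396 × 10^11.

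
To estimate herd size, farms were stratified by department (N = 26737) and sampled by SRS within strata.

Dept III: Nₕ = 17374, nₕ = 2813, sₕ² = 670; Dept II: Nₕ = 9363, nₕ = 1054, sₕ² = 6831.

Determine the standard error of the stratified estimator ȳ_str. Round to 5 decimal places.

Var(ȳ_str) = Σₕ Wₕ²(1 − fₕ)sₕ²/nₕ with Wₕ = Nₕ/N, N = 26737.
Dept III: Wₕ = 0.64981112; term = 0.64981112²·(1 − 0.16190860)·670/2813 = 0.084288968.
Dept II: Wₕ = 0.35018888; term = 0.35018888²·(1 − 0.11257076)·6831/1054 = 0.70531335.
Sum = 0.78960232.
SE = √(0.78960232) = 0.88860.

0.88860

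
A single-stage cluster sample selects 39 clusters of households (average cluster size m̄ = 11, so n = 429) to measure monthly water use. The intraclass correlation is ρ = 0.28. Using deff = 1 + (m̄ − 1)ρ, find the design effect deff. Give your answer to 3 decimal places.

3.800

deff = 1 + (11 − 1)·0.28 = 1 + 2.8 = 3.8.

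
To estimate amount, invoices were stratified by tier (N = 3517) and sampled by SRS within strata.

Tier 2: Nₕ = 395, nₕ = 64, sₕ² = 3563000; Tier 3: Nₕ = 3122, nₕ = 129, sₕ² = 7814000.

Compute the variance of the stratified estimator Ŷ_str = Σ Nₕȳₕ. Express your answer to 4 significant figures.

5.733 × 10^11

Var(Ŷ_str) = Σₕ Nₕ²(1 − fₕ)sₕ²/nₕ.
Tier 2: 395²·(1 − 64/395)·3563000/64 = 7.2788193 × 10^9.
Tier 3: 3122²·(1 − 129/3122)·7814000/129 = 5.6600897 × 10^11.
Sum = 5.7328779 × 10^11.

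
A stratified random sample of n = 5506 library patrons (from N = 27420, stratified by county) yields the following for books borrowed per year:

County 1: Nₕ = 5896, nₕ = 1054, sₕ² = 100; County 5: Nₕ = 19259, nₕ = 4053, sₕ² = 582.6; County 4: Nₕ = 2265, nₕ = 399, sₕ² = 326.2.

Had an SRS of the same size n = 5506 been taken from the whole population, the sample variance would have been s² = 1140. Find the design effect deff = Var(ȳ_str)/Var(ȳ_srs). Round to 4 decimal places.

Var(ȳ_str) = Σ Wₕ²(1−fₕ)sₕ²/nₕ with Wₕ = Nₕ/27420:
  County 1: (5896/27420)²·(1−1054/5896)·100/1054 = 0.0036025229
  County 5: (19259/27420)²·(1−4053/19259)·582.6/4053 = 0.055989643
  County 4: (2265/27420)²·(1−399/2265)·326.2/399 = 0.0045957459
  → Var(ȳ_str) = 0.064187912.
Var(ȳ_srs) = (1 − 5506/27420)·1140/5506 = 0.16547137.
deff = 0.064187912 / 0.16547137 = 0.3879.

0.3879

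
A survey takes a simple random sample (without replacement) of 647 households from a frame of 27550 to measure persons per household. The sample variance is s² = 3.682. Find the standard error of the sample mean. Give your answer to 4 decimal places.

0.0745

Under SRS without replacement, Var(ȳ) = (1 − f)·s²/n with f = n/N = 647/27550 = 0.02348457.
Var(ȳ) = (1 − 0.02348457)·3.682/647 = 0.97651543·0.005690881 = 0.0055572331.
SE(ȳ) = √(0.0055572331) = 0.0745.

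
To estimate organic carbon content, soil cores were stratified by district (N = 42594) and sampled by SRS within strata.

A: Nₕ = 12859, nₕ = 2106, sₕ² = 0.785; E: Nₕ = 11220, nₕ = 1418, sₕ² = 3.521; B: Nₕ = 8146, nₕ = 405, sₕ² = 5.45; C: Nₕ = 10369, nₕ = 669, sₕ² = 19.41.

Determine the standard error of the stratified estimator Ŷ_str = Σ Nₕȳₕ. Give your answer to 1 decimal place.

Var(Ŷ_str) = Σₕ Nₕ²(1 − fₕ)sₕ²/nₕ.
A: 12859²·(1 − 2106/12859)·0.785/2106 = 51540.441.
E: 11220²·(1 − 1418/11220)·3.521/1418 = 273084.69.
B: 8146²·(1 − 405/8146)·5.45/405 = 848560.77.
C: 10369²·(1 − 669/10369)·19.41/669 = 2.9181528 × 10^6.
Sum = 4.0913387 × 10^6.
SE = √(4.0913387 × 10^6) = 2022.7.

2022.7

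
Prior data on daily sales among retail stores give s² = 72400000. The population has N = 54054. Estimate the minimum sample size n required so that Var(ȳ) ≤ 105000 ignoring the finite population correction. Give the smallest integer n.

Without fpc, n₀ = s²/D = 72400000/105000 = 689.5238.
Rounding up, n = 690.

690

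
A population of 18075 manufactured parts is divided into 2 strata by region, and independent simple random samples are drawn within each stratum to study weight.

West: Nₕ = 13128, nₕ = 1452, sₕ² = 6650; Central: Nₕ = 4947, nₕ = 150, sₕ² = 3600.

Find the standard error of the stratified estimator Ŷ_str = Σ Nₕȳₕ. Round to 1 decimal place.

Var(Ŷ_str) = Σₕ Nₕ²(1 − fₕ)sₕ²/nₕ.
West: 13128²·(1 − 1452/13128)·6650/1452 = 7.0201709 × 10^8.
Central: 4947²·(1 − 150/4947)·3600/150 = 5.6953822 × 10^8.
Sum = 1.2715553 × 10^9.
SE = √(1.2715553 × 10^9) = 35658.9.

35658.9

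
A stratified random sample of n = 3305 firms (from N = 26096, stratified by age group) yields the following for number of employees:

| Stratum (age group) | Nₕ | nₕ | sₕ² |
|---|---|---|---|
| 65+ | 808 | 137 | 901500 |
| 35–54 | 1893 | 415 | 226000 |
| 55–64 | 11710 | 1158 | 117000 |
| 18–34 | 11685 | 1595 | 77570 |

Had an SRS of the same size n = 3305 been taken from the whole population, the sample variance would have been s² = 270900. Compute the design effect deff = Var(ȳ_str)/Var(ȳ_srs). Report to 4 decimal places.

0.4781

Var(ȳ_str) = Σ Wₕ²(1−fₕ)sₕ²/nₕ with Wₕ = Nₕ/26096:
  65+: (808/26096)²·(1−137/808)·901500/137 = 5.238792
  35–54: (1893/26096)²·(1−415/1893)·226000/415 = 2.2373684
  55–64: (11710/26096)²·(1−1158/11710)·117000/1158 = 18.332475
  18–34: (11685/26096)²·(1−1595/11685)·77570/1595 = 8.4198644
  → Var(ȳ_str) = 34.2285.
Var(ȳ_srs) = (1 − 3305/26096)·270900/3305 = 71.585816.
deff = 34.2285 / 71.585816 = 0.4781.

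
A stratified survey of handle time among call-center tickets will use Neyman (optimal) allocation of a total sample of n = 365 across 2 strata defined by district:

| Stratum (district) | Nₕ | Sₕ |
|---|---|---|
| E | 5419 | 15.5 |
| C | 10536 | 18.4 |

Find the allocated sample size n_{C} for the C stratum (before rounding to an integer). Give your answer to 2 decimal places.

Neyman allocation: nₕ = n·NₕSₕ / Σⱼ NⱼSⱼ.
Σ NⱼSⱼ = 5419·15.5 + 10536·18.4 = 277856.9.
n_{C} = 365·10536·18.4 / 277856.9 = 254.66.

254.66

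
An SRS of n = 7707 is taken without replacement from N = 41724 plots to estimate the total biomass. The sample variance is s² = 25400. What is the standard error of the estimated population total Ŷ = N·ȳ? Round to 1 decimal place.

Var(Ŷ) = N²·Var(ȳ) = N²·(1 − n/N)·s²/n.
f = 7707/41724 = 0.18471383; Var(ȳ) = 0.81528617·25400/7707 = 2.6869429.
Var(Ŷ) = 41724² · 2.6869429 = 4.6776779 × 10^9.
SE(Ŷ) = √(4.6776779 × 10^9) = 68393.6.

68393.6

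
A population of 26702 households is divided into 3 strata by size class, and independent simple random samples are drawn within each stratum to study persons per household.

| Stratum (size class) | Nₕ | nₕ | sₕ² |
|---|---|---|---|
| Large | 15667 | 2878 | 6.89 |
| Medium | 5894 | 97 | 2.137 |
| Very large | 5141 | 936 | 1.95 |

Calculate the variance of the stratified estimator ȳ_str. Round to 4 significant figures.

0.001792

Var(ȳ_str) = Σₕ Wₕ²(1 − fₕ)sₕ²/nₕ with Wₕ = Nₕ/N, N = 26702.
Large: Wₕ = 0.58673508; term = 0.58673508²·(1 − 0.18369822)·6.89/2878 = 6.7276483 × 10^-4.
Medium: Wₕ = 0.22073253; term = 0.22073253²·(1 − 0.01645741)·2.137/97 = 0.001055744.
Very large: Wₕ = 0.19253239; term = 0.19253239²·(1 − 0.18206575)·1.95/936 = 6.3166205 × 10^-5.
Sum = 0.001791675.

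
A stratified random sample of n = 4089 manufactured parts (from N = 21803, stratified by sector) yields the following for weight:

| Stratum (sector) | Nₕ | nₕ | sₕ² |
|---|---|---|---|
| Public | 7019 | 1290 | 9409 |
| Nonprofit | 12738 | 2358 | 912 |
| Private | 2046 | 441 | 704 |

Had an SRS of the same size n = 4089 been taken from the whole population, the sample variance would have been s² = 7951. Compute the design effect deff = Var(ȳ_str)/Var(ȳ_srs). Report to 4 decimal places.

Var(ȳ_str) = Σ Wₕ²(1−fₕ)sₕ²/nₕ with Wₕ = Nₕ/21803:
  Public: (7019/21803)²·(1−1290/7019)·9409/1290 = 0.61698601
  Nonprofit: (12738/21803)²·(1−2358/12738)·912/2358 = 0.10757643
  Private: (2046/21803)²·(1−441/2046)·704/441 = 0.011027631
  → Var(ȳ_str) = 0.73559007.
Var(ȳ_srs) = (1 − 4089/21803)·7951/4089 = 1.5798106.
deff = 0.73559007 / 1.5798106 = 0.4656.

0.4656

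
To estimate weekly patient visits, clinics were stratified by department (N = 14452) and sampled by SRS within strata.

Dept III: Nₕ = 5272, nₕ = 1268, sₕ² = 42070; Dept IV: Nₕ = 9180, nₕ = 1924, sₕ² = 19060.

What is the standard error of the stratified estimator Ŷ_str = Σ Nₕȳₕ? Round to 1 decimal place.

Var(Ŷ_str) = Σₕ Nₕ²(1 − fₕ)sₕ²/nₕ.
Dept III: 5272²·(1 − 1268/5272)·42070/1268 = 7.0036225 × 10^8.
Dept IV: 9180²·(1 − 1924/9180)·19060/1924 = 6.5986909 × 10^8.
Sum = 1.3602313 × 10^9.
SE = √(1.3602313 × 10^9) = 36881.3.

36881.3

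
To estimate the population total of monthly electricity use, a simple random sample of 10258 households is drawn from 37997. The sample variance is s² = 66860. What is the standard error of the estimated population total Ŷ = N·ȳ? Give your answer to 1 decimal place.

Var(Ŷ) = N²·Var(ȳ) = N²·(1 − n/N)·s²/n.
f = 10258/37997 = 0.26996868; Var(ȳ) = 0.73003132·66860/10258 = 4.7582271.
Var(Ŷ) = 37997² · 4.7582271 = 6.8697951 × 10^9.
SE(Ŷ) = √(6.8697951 × 10^9) = 82884.2.

82884.2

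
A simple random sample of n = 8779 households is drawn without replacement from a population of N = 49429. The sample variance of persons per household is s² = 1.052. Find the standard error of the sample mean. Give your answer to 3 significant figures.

Under SRS without replacement, Var(ȳ) = (1 − f)·s²/n with f = n/N = 8779/49429 = 0.17760829.
Var(ȳ) = (1 − 0.17760829)·1.052/8779 = 0.82239171·1.1983142 × 10^-4 = 9.8548363 × 10^-5.
SE(ȳ) = √(9.8548363 × 10^-5) = 0.00993.

0.00993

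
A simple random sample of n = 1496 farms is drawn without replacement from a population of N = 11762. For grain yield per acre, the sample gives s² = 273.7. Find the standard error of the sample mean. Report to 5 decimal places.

Under SRS without replacement, Var(ȳ) = (1 − f)·s²/n with f = n/N = 1496/11762 = 0.12718925.
Var(ȳ) = (1 − 0.12718925)·273.7/1496 = 0.87281075·0.18295455 = 0.15968469.
SE(ȳ) = √(0.15968469) = 0.39961.

0.39961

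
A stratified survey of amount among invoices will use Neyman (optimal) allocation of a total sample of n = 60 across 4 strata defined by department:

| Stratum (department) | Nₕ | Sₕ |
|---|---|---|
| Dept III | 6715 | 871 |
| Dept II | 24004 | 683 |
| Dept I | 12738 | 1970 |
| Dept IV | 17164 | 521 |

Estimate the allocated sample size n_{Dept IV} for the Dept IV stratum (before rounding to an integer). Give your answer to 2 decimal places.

9.53

Neyman allocation: nₕ = n·NₕSₕ / Σⱼ NⱼSⱼ.
Σ NⱼSⱼ = 6715·871 + 24004·683 + 12738·1970 + 17164·521 = 5.6279801 × 10^7.
n_{Dept IV} = 60·17164·521 / (5.6279801 × 10^7) = 9.53.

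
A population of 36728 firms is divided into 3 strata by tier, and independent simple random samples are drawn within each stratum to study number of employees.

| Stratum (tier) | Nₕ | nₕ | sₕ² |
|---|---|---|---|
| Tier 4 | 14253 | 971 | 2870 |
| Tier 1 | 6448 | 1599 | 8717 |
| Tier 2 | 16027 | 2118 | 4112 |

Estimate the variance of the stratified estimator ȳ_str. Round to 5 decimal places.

Var(ȳ_str) = Σₕ Wₕ²(1 − fₕ)sₕ²/nₕ with Wₕ = Nₕ/N, N = 36728.
Tier 4: Wₕ = 0.38806905; term = 0.38806905²·(1 − 0.06812601)·2870/971 = 0.41479916.
Tier 1: Wₕ = 0.17556088; term = 0.17556088²·(1 − 0.24798387)·8717/1599 = 0.12635756.
Tier 2: Wₕ = 0.43637007; term = 0.43637007²·(1 − 0.13215199)·4112/2118 = 0.32083426.
Sum = 0.86199098.

0.86199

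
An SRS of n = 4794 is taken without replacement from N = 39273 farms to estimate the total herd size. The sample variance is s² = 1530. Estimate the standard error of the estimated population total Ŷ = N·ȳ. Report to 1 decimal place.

20788.4

Var(Ŷ) = N²·Var(ȳ) = N²·(1 − n/N)·s²/n.
f = 4794/39273 = 0.12206860; Var(ȳ) = 0.87793140·1530/4794 = 0.28019087.
Var(Ŷ) = 39273² · 0.28019087 = 4.3215758 × 10^8.
SE(Ŷ) = √(4.3215758 × 10^8) = 20788.4.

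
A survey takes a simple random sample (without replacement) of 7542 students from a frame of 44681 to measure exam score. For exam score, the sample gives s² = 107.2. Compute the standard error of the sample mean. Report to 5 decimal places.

Under SRS without replacement, Var(ȳ) = (1 − f)·s²/n with f = n/N = 7542/44681 = 0.16879658.
Var(ȳ) = (1 − 0.16879658)·107.2/7542 = 0.83120342·0.014213736 = 0.011814506.
SE(ȳ) = √(0.011814506) = 0.10869.

0.10869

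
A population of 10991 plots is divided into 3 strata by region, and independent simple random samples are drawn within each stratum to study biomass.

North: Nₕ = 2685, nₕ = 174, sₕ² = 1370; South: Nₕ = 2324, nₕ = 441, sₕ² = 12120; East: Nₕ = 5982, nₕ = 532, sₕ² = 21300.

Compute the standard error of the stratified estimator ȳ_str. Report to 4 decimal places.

3.4986

Var(ȳ_str) = Σₕ Wₕ²(1 − fₕ)sₕ²/nₕ with Wₕ = Nₕ/N, N = 10991.
North: Wₕ = 0.24429078; term = 0.24429078²·(1 − 0.06480447)·1370/174 = 0.43942818.
South: Wₕ = 0.21144573; term = 0.21144573²·(1 − 0.18975904)·12120/441 = 0.99557976.
East: Wₕ = 0.54426349; term = 0.54426349²·(1 − 0.08893347)·21300/532 = 10.805291.
Sum = 12.240299.
SE = √(12.240299) = 3.4986.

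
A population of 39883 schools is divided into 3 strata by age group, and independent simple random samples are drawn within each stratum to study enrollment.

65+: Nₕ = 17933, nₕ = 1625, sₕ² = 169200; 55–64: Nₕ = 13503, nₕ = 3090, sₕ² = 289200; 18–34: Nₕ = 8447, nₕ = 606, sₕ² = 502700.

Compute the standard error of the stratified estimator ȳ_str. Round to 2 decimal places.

7.87

Var(ȳ_str) = Σₕ Wₕ²(1 − fₕ)sₕ²/nₕ with Wₕ = Nₕ/N, N = 39883.
65+: Wₕ = 0.44964020; term = 0.44964020²·(1 − 0.09061507)·169200/1625 = 19.143662.
55–64: Wₕ = 0.33856530; term = 0.33856530²·(1 − 0.22883804)·289200/3090 = 8.2731388.
18–34: Wₕ = 0.21179450; term = 0.21179450²·(1 − 0.07174145)·502700/606 = 34.540973.
Sum = 61.957774.
SE = √(61.957774) = 7.87.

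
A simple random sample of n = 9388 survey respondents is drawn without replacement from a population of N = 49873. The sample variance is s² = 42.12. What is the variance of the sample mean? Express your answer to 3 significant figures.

0.00364

Under SRS without replacement, Var(ȳ) = (1 − f)·s²/n with f = n/N = 9388/49873 = 0.18823812.
Var(ȳ) = (1 − 0.18823812)·42.12/9388 = 0.81176188·0.0044865786 = 0.0036420335.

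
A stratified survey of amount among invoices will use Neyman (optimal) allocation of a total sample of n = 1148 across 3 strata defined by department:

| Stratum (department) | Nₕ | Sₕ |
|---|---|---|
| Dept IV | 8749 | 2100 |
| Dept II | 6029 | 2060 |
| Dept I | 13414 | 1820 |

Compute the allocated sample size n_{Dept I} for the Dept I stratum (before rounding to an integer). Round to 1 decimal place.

507.7

Neyman allocation: nₕ = n·NₕSₕ / Σⱼ NⱼSⱼ.
Σ NⱼSⱼ = 8749·2100 + 6029·2060 + 13414·1820 = 5.520612 × 10^7.
n_{Dept I} = 1148·13414·1820 / (5.520612 × 10^7) = 507.7.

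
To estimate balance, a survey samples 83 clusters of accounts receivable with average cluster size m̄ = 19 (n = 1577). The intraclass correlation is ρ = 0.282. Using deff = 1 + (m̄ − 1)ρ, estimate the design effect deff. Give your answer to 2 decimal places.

6.08

deff = 1 + (19 − 1)·0.282 = 1 + 5.076 = 6.076.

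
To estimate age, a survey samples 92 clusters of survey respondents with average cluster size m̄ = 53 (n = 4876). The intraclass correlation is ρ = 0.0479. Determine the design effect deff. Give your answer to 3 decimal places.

deff = 1 + (53 − 1)·0.0479 = 1 + 2.4908 = 3.4908.

3.491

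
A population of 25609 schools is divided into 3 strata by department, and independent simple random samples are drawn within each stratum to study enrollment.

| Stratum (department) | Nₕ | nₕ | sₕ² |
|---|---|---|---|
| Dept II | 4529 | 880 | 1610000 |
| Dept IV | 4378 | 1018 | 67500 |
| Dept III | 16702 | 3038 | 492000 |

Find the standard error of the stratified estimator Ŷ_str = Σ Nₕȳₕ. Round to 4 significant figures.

Var(Ŷ_str) = Σₕ Nₕ²(1 − fₕ)sₕ²/nₕ.
Dept II: 4529²·(1 − 880/4529)·1610000/880 = 3.0235655 × 10^10.
Dept IV: 4378²·(1 − 1018/4378)·67500/1018 = 9.7537367 × 10^8.
Dept III: 16702²·(1 − 3038/16702)·492000/3038 = 3.6959294 × 10^10.
Sum = 6.8170323 × 10^10.
SE = √(6.8170323 × 10^10) = 261100.

261100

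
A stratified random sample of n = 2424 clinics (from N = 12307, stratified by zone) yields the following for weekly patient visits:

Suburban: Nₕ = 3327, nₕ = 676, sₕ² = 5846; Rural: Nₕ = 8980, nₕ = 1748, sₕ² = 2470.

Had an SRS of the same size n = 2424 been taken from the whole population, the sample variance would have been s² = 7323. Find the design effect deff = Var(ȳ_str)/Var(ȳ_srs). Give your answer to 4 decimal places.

0.4573

Var(ȳ_str) = Σ Wₕ²(1−fₕ)sₕ²/nₕ with Wₕ = Nₕ/12307:
  Suburban: (3327/12307)²·(1−676/3327)·5846/676 = 0.50358205
  Rural: (8980/12307)²·(1−1748/8980)·2470/1748 = 0.60587897
  → Var(ȳ_str) = 1.109461.
Var(ȳ_srs) = (1 − 2424/12307)·7323/2424 = 2.4260124.
deff = 1.109461 / 2.4260124 = 0.4573.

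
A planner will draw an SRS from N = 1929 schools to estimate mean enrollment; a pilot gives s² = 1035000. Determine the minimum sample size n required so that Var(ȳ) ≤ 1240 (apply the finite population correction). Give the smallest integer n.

583

Without fpc, n₀ = s²/D = 1035000/1240 = 834.6774.
With fpc, (1 − n/N)·s²/n ≤ D requires n ≥ n₀/(1 + n₀/N) = 834.6774/(1 + 834.6774/1929) = 582.5907.
Rounding up, n = 583.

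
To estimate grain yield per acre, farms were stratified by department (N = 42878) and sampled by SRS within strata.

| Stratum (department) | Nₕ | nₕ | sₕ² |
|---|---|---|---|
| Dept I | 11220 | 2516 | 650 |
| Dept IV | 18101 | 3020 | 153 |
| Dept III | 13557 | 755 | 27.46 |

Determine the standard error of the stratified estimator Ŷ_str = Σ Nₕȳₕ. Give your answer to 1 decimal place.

Var(Ŷ_str) = Σₕ Nₕ²(1 − fₕ)sₕ²/nₕ.
Dept I: 11220²·(1 − 2516/11220)·650/2516 = 2.5229838 × 10^7.
Dept IV: 18101²·(1 − 3020/18101)·153/3020 = 1.3829841 × 10^7.
Dept III: 13557²·(1 − 755/13557)·27.46/755 = 6.3124071 × 10^6.
Sum = 4.5372086 × 10^7.
SE = √(4.5372086 × 10^7) = 6735.9.

6735.9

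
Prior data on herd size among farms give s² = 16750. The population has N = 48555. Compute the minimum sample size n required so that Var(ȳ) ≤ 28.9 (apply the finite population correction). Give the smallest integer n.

Without fpc, n₀ = s²/D = 16750/28.9 = 579.5848.
With fpc, (1 − n/N)·s²/n ≤ D requires n ≥ n₀/(1 + n₀/N) = 579.5848/(1 + 579.5848/48555) = 572.7481.
Rounding up, n = 573.

573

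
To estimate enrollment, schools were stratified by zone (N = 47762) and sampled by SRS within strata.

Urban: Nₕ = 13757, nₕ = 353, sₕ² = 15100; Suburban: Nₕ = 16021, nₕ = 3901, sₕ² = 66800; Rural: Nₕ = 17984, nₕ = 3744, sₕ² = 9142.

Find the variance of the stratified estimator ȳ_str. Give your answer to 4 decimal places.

5.1894

Var(ȳ_str) = Σₕ Wₕ²(1 − fₕ)sₕ²/nₕ with Wₕ = Nₕ/N, N = 47762.
Urban: Wₕ = 0.28803233; term = 0.28803233²·(1 − 0.02565966)·15100/353 = 3.4577643.
Suburban: Wₕ = 0.33543403; term = 0.33543403²·(1 − 0.24349292)·66800/3901 = 1.4575644.
Rural: Wₕ = 0.37653365; term = 0.37653365²·(1 − 0.20818505)·9142/3744 = 0.27411743.
Sum = 5.1894461.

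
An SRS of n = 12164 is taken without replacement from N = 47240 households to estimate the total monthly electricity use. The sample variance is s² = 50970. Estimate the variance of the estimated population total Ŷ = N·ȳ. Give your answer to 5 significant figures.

Var(Ŷ) = N²·Var(ȳ) = N²·(1 − n/N)·s²/n.
f = 12164/47240 = 0.25749365; Var(ȳ) = 0.74250635·50970/12164 = 3.111275.
Var(Ŷ) = 47240² · 3.111275 = 6.943176 × 10^9.

6.9432 × 10^9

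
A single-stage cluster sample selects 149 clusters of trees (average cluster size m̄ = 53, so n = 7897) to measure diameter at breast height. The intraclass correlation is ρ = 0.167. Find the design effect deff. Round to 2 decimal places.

9.68

deff = 1 + (53 − 1)·0.167 = 1 + 8.684 = 9.684.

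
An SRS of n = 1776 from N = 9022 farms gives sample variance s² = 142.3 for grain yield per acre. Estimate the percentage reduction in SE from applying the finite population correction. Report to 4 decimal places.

f = n/N = 1776/9022 = 0.19685214.
SE_no-fpc = √(s²/n) = 0.28306161; SE_fpc = √((1−f)s²/n) = 0.25367562.
Ratio = √(1−f) = 0.89618517. Reduction = 100·(1 − 0.89618517) = 10.3815%.

10.3815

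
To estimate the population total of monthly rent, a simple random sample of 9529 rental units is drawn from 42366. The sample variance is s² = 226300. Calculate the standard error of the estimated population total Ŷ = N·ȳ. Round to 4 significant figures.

Var(Ŷ) = N²·Var(ȳ) = N²·(1 − n/N)·s²/n.
f = 9529/42366 = 0.22492093; Var(ȳ) = 0.77507907·226300/9529 = 18.40701.
Var(Ŷ) = 42366² · 18.40701 = 3.3038336 × 10^10.
SE(Ŷ) = √(3.3038336 × 10^10) = 181800.

181800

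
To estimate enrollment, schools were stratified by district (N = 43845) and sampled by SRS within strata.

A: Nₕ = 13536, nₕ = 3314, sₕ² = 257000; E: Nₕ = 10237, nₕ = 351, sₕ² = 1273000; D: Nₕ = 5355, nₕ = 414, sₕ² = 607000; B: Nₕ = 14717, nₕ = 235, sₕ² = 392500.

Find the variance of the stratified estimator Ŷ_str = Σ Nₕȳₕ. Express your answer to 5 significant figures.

7.7254 × 10^11

Var(Ŷ_str) = Σₕ Nₕ²(1 − fₕ)sₕ²/nₕ.
A: 13536²·(1 − 3314/13536)·257000/3314 = 1.0730176 × 10^10.
E: 10237²·(1 − 351/10237)·1273000/351 = 3.6704101 × 10^11.
D: 5355²·(1 − 414/5355)·607000/414 = 3.8793832 × 10^10.
B: 14717²·(1 − 235/14717)·392500/235 = 3.5597511 × 10^11.
Sum = 7.7254013 × 10^11.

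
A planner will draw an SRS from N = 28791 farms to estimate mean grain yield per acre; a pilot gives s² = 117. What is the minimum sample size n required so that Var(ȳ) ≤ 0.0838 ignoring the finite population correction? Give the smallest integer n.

1397

Without fpc, n₀ = s²/D = 117/0.0838 = 1396.1814.
Rounding up, n = 1397.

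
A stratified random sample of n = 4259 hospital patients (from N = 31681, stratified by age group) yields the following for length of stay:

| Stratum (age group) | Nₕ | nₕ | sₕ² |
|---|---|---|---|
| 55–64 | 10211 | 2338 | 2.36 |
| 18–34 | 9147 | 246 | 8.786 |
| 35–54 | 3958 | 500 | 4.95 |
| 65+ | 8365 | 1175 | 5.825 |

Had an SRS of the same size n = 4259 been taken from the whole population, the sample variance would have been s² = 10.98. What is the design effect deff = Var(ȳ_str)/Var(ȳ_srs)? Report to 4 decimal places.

Var(ȳ_str) = Σ Wₕ²(1−fₕ)sₕ²/nₕ with Wₕ = Nₕ/31681:
  55–64: (10211/31681)²·(1−2338/10211)·2.36/2338 = 8.0849672 × 10^-5
  18–34: (9147/31681)²·(1−246/9147)·8.786/246 = 0.0028971822
  35–54: (3958/31681)²·(1−500/3958)·4.95/500 = 1.3500138 × 10^-4
  65+: (8365/31681)²·(1−1175/8365)·5.825/1175 = 2.970675 × 10^-4
  → Var(ȳ_str) = 0.0034101008.
Var(ȳ_srs) = (1 − 4259/31681)·10.98/4259 = 0.00223149.
deff = 0.0034101008 / 0.00223149 = 1.5282.

1.5282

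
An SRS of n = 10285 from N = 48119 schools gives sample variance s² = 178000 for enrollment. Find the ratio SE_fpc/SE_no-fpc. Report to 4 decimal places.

f = n/N = 10285/48119 = 0.21374093.
SE_no-fpc = √(s²/n) = 4.1601391; SE_fpc = √((1−f)s²/n) = 3.6888474.
Ratio = √(1−f) = 0.88671250.

0.8867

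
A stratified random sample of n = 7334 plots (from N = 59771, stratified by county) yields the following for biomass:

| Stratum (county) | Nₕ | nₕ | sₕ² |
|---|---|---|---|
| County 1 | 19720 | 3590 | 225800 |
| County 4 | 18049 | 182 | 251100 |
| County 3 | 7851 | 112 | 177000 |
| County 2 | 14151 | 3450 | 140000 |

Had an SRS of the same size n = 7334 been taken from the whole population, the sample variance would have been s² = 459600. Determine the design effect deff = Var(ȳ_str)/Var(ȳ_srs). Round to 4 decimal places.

Var(ȳ_str) = Σ Wₕ²(1−fₕ)sₕ²/nₕ with Wₕ = Nₕ/59771:
  County 1: (19720/59771)²·(1−3590/19720)·225800/3590 = 5.6000219
  County 4: (18049/59771)²·(1−182/18049)·251100/182 = 124.53719
  County 3: (7851/59771)²·(1−112/7851)·177000/112 = 26.8772
  County 2: (14151/59771)²·(1−3450/14151)·140000/3450 = 1.7200433
  → Var(ȳ_str) = 158.73446.
Var(ȳ_srs) = (1 − 7334/59771)·459600/7334 = 54.977683.
deff = 158.73446 / 54.977683 = 2.8873.

2.8873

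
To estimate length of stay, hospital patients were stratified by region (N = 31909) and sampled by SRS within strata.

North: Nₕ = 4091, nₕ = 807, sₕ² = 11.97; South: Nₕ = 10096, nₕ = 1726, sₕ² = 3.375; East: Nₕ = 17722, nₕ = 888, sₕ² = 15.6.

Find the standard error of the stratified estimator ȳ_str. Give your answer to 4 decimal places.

0.0742

Var(ȳ_str) = Σₕ Wₕ²(1 − fₕ)sₕ²/nₕ with Wₕ = Nₕ/N, N = 31909.
North: Wₕ = 0.12820834; term = 0.12820834²·(1 − 0.19726228)·11.97/807 = 1.9571624 × 10^-4.
South: Wₕ = 0.31639976; term = 0.31639976²·(1 − 0.17095880)·3.375/1726 = 1.6228613 × 10^-4.
East: Wₕ = 0.55539190; term = 0.55539190²·(1 − 0.05010721)·15.6/888 = 0.005147369.
Sum = 0.0055053714.
SE = √(0.0055053714) = 0.0742.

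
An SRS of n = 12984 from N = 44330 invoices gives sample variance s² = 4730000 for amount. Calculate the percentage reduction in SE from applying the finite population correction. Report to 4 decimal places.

f = n/N = 12984/44330 = 0.29289420.
SE_no-fpc = √(s²/n) = 19.086501; SE_fpc = √((1−f)s²/n) = 16.049759.
Ratio = √(1−f) = 0.84089583. Reduction = 100·(1 − 0.84089583) = 15.9104%.

15.9104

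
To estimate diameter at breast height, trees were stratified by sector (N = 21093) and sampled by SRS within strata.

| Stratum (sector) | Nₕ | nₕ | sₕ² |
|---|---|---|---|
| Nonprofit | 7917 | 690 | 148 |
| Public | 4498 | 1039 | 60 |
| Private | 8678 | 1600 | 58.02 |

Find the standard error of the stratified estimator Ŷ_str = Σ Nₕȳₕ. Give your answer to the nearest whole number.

3924

Var(Ŷ_str) = Σₕ Nₕ²(1 − fₕ)sₕ²/nₕ.
Nonprofit: 7917²·(1 − 690/7917)·148/690 = 1.2272451 × 10^7.
Public: 4498²·(1 − 1039/4498)·60/1039 = 898474.42.
Private: 8678²·(1 − 1600/8678)·58.02/1600 = 2.2273473 × 10^6.
Sum = 1.5398273 × 10^7.
SE = √(1.5398273 × 10^7) = 3924.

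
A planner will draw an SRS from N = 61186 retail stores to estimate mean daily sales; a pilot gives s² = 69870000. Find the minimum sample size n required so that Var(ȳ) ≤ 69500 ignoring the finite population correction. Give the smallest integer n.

Without fpc, n₀ = s²/D = 69870000/69500 = 1005.3237.
Rounding up, n = 1006.

1006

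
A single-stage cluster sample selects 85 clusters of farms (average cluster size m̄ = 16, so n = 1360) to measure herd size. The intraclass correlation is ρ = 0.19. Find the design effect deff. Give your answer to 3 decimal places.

deff = 1 + (16 − 1)·0.19 = 1 + 2.85 = 3.85.

3.850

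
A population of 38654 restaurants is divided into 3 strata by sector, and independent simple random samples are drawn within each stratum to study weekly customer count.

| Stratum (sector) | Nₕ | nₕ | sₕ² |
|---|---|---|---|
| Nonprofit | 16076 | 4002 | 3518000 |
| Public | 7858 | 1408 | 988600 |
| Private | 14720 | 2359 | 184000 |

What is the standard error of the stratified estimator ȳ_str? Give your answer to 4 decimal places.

Var(ȳ_str) = Σₕ Wₕ²(1 − fₕ)sₕ²/nₕ with Wₕ = Nₕ/N, N = 38654.
Nonprofit: Wₕ = 0.41589486; term = 0.41589486²·(1 − 0.24894252)·3518000/4002 = 114.19814.
Public: Wₕ = 0.20329073; term = 0.20329073²·(1 − 0.17918045)·988600/1408 = 23.817754.
Private: Wₕ = 0.38081440; term = 0.38081440²·(1 − 0.16025815)·184000/2359 = 9.4986616.
Sum = 147.51456.
SE = √(147.51456) = 12.1456.

12.1456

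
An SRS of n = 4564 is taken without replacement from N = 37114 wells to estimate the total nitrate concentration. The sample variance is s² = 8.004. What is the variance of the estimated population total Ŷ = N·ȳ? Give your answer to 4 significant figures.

2.119 × 10^6

Var(Ŷ) = N²·Var(ȳ) = N²·(1 − n/N)·s²/n.
f = 4564/37114 = 0.12297246; Var(ȳ) = 0.87702754·8.004/4564 = 0.0015380649.
Var(Ŷ) = 37114² · 0.0015380649 = 2.118606 × 10^6.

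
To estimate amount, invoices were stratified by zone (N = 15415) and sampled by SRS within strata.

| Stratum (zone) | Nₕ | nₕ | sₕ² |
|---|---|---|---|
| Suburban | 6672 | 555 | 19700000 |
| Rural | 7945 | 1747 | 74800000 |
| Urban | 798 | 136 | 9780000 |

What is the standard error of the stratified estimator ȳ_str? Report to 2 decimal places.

Var(ȳ_str) = Σₕ Wₕ²(1 − fₕ)sₕ²/nₕ with Wₕ = Nₕ/N, N = 15415.
Suburban: Wₕ = 0.43282517; term = 0.43282517²·(1 − 0.08318345)·19700000/555 = 6096.5018.
Rural: Wₕ = 0.51540707; term = 0.51540707²·(1 − 0.21988672)·74800000/1747 = 8872.9311.
Urban: Wₕ = 0.05176776; term = 0.05176776²·(1 − 0.17042607)·9780000/136 = 159.8725.
Sum = 15129.305.
SE = √(15129.305) = 123.00.

123.00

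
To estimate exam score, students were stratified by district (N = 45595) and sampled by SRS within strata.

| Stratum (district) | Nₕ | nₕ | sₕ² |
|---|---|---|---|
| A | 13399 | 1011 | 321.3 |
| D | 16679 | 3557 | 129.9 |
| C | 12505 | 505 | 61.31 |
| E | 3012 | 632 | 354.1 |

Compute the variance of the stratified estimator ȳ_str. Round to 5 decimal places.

0.03991

Var(ȳ_str) = Σₕ Wₕ²(1 − fₕ)sₕ²/nₕ with Wₕ = Nₕ/N, N = 45595.
A: Wₕ = 0.29386994; term = 0.29386994²·(1 − 0.07545339)·321.3/1011 = 0.025374571.
D: Wₕ = 0.36580765; term = 0.36580765²·(1 − 0.21326219)·129.9/3557 = 0.0038446861.
C: Wₕ = 0.27426253; term = 0.27426253²·(1 − 0.04038385)·61.31/505 = 0.0087633557.
E: Wₕ = 0.06605987; term = 0.06605987²·(1 − 0.20982736)·354.1/632 = 0.0019319965.
Sum = 0.039914609.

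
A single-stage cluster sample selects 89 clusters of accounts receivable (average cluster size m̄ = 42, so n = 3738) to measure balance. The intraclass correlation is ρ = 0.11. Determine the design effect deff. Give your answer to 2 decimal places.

5.51

deff = 1 + (42 − 1)·0.11 = 1 + 4.51 = 5.51.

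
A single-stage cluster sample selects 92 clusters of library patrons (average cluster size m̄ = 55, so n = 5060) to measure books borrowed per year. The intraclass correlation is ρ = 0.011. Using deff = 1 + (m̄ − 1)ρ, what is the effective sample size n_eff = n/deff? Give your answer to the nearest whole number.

3174

deff = 1 + (55 − 1)·0.011 = 1 + 0.594 = 1.594.
n_eff = 5060 / 1.594 = 3174.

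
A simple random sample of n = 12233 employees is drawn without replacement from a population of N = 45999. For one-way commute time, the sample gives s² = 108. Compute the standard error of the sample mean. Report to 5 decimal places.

Under SRS without replacement, Var(ȳ) = (1 − f)·s²/n with f = n/N = 12233/45999 = 0.26594056.
Var(ȳ) = (1 − 0.26594056)·108/12233 = 0.73405944·0.0088285784 = 0.0064807013.
SE(ȳ) = √(0.0064807013) = 0.08050.

0.08050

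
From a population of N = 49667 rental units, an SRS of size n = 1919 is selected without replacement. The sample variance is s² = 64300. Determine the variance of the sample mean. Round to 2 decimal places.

Under SRS without replacement, Var(ȳ) = (1 − f)·s²/n with f = n/N = 1919/49667 = 0.03863732.
Var(ȳ) = (1 − 0.03863732)·64300/1919 = 0.96136268·33.507035 = 32.212413.

32.21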